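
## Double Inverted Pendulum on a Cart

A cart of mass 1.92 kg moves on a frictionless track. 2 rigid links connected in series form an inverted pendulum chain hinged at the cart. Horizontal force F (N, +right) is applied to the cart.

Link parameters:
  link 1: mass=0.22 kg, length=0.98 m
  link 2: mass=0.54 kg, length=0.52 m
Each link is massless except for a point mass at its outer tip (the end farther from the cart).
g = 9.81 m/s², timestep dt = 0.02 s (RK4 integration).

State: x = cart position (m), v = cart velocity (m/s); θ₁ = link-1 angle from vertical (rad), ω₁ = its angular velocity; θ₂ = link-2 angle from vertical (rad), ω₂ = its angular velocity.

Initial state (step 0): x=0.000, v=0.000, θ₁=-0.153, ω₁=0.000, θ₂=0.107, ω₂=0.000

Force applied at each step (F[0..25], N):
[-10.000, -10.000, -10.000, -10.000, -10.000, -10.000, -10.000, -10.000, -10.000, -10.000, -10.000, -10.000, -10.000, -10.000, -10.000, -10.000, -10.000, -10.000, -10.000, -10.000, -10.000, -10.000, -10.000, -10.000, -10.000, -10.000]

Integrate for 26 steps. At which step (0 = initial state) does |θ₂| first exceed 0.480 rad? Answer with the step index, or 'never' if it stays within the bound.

apply F[0]=-10.000 → step 1: x=-0.001, v=-0.093, θ₁=-0.153, ω₁=-0.048, θ₂=0.110, ω₂=0.306
apply F[1]=-10.000 → step 2: x=-0.004, v=-0.187, θ₁=-0.155, ω₁=-0.097, θ₂=0.119, ω₂=0.617
apply F[2]=-10.000 → step 3: x=-0.008, v=-0.280, θ₁=-0.157, ω₁=-0.147, θ₂=0.135, ω₂=0.934
apply F[3]=-10.000 → step 4: x=-0.015, v=-0.374, θ₁=-0.161, ω₁=-0.198, θ₂=0.157, ω₂=1.259
apply F[4]=-10.000 → step 5: x=-0.023, v=-0.469, θ₁=-0.165, ω₁=-0.249, θ₂=0.185, ω₂=1.592
apply F[5]=-10.000 → step 6: x=-0.034, v=-0.564, θ₁=-0.171, ω₁=-0.298, θ₂=0.220, ω₂=1.931
apply F[6]=-10.000 → step 7: x=-0.046, v=-0.659, θ₁=-0.177, ω₁=-0.341, θ₂=0.262, ω₂=2.271
apply F[7]=-10.000 → step 8: x=-0.060, v=-0.755, θ₁=-0.184, ω₁=-0.373, θ₂=0.311, ω₂=2.607
apply F[8]=-10.000 → step 9: x=-0.076, v=-0.852, θ₁=-0.192, ω₁=-0.391, θ₂=0.367, ω₂=2.934
apply F[9]=-10.000 → step 10: x=-0.094, v=-0.950, θ₁=-0.200, ω₁=-0.390, θ₂=0.429, ω₂=3.249
apply F[10]=-10.000 → step 11: x=-0.114, v=-1.048, θ₁=-0.207, ω₁=-0.367, θ₂=0.497, ω₂=3.550
apply F[11]=-10.000 → step 12: x=-0.136, v=-1.147, θ₁=-0.214, ω₁=-0.321, θ₂=0.570, ω₂=3.838
apply F[12]=-10.000 → step 13: x=-0.160, v=-1.246, θ₁=-0.220, ω₁=-0.248, θ₂=0.650, ω₂=4.115
apply F[13]=-10.000 → step 14: x=-0.186, v=-1.346, θ₁=-0.224, ω₁=-0.147, θ₂=0.735, ω₂=4.387
apply F[14]=-10.000 → step 15: x=-0.214, v=-1.446, θ₁=-0.226, ω₁=-0.017, θ₂=0.825, ω₂=4.657
apply F[15]=-10.000 → step 16: x=-0.244, v=-1.546, θ₁=-0.225, ω₁=0.145, θ₂=0.921, ω₂=4.931
apply F[16]=-10.000 → step 17: x=-0.276, v=-1.646, θ₁=-0.220, ω₁=0.342, θ₂=1.023, ω₂=5.213
apply F[17]=-10.000 → step 18: x=-0.310, v=-1.746, θ₁=-0.211, ω₁=0.577, θ₂=1.130, ω₂=5.507
apply F[18]=-10.000 → step 19: x=-0.346, v=-1.847, θ₁=-0.196, ω₁=0.853, θ₂=1.243, ω₂=5.817
apply F[19]=-10.000 → step 20: x=-0.383, v=-1.947, θ₁=-0.176, ω₁=1.175, θ₂=1.363, ω₂=6.145
apply F[20]=-10.000 → step 21: x=-0.423, v=-2.048, θ₁=-0.149, ω₁=1.547, θ₂=1.489, ω₂=6.489
apply F[21]=-10.000 → step 22: x=-0.465, v=-2.149, θ₁=-0.114, ω₁=1.972, θ₂=1.622, ω₂=6.847
apply F[22]=-10.000 → step 23: x=-0.509, v=-2.251, θ₁=-0.070, ω₁=2.450, θ₂=1.763, ω₂=7.210
apply F[23]=-10.000 → step 24: x=-0.555, v=-2.355, θ₁=-0.016, ω₁=2.979, θ₂=1.911, ω₂=7.561
apply F[24]=-10.000 → step 25: x=-0.604, v=-2.459, θ₁=0.050, ω₁=3.548, θ₂=2.065, ω₂=7.874
apply F[25]=-10.000 → step 26: x=-0.654, v=-2.565, θ₁=0.126, ω₁=4.141, θ₂=2.225, ω₂=8.110
|θ₂| = 0.497 > 0.480 first at step 11.

Answer: 11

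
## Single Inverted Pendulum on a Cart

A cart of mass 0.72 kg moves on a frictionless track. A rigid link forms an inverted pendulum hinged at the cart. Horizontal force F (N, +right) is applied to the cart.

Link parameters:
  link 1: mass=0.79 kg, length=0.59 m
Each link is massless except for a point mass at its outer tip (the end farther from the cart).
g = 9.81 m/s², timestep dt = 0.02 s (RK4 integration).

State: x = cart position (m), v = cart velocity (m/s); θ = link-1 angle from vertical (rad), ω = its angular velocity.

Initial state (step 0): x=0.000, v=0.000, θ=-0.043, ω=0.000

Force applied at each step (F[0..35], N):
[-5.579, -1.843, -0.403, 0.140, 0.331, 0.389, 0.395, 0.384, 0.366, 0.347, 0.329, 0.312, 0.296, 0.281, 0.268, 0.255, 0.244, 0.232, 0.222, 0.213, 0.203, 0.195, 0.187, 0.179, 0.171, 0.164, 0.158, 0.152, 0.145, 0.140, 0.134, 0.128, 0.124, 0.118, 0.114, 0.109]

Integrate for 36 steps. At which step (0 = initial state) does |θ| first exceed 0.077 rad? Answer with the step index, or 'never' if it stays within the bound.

apply F[0]=-5.579 → step 1: x=-0.001, v=-0.146, θ=-0.041, ω=0.233
apply F[1]=-1.843 → step 2: x=-0.005, v=-0.189, θ=-0.035, ω=0.293
apply F[2]=-0.403 → step 3: x=-0.009, v=-0.193, θ=-0.030, ω=0.289
apply F[3]=+0.140 → step 4: x=-0.012, v=-0.183, θ=-0.024, ω=0.264
apply F[4]=+0.331 → step 5: x=-0.016, v=-0.169, θ=-0.019, ω=0.233
apply F[5]=+0.389 → step 6: x=-0.019, v=-0.155, θ=-0.015, ω=0.203
apply F[6]=+0.395 → step 7: x=-0.022, v=-0.141, θ=-0.011, ω=0.176
apply F[7]=+0.384 → step 8: x=-0.025, v=-0.129, θ=-0.008, ω=0.151
apply F[8]=+0.366 → step 9: x=-0.027, v=-0.117, θ=-0.005, ω=0.129
apply F[9]=+0.347 → step 10: x=-0.029, v=-0.107, θ=-0.003, ω=0.110
apply F[10]=+0.329 → step 11: x=-0.032, v=-0.097, θ=-0.001, ω=0.094
apply F[11]=+0.312 → step 12: x=-0.033, v=-0.089, θ=0.001, ω=0.079
apply F[12]=+0.296 → step 13: x=-0.035, v=-0.081, θ=0.003, ω=0.067
apply F[13]=+0.281 → step 14: x=-0.037, v=-0.074, θ=0.004, ω=0.056
apply F[14]=+0.268 → step 15: x=-0.038, v=-0.067, θ=0.005, ω=0.046
apply F[15]=+0.255 → step 16: x=-0.039, v=-0.061, θ=0.006, ω=0.038
apply F[16]=+0.244 → step 17: x=-0.040, v=-0.056, θ=0.006, ω=0.031
apply F[17]=+0.232 → step 18: x=-0.042, v=-0.051, θ=0.007, ω=0.025
apply F[18]=+0.222 → step 19: x=-0.042, v=-0.046, θ=0.007, ω=0.019
apply F[19]=+0.213 → step 20: x=-0.043, v=-0.042, θ=0.008, ω=0.015
apply F[20]=+0.203 → step 21: x=-0.044, v=-0.038, θ=0.008, ω=0.011
apply F[21]=+0.195 → step 22: x=-0.045, v=-0.034, θ=0.008, ω=0.007
apply F[22]=+0.187 → step 23: x=-0.046, v=-0.031, θ=0.008, ω=0.004
apply F[23]=+0.179 → step 24: x=-0.046, v=-0.028, θ=0.008, ω=0.002
apply F[24]=+0.171 → step 25: x=-0.047, v=-0.025, θ=0.008, ω=-0.000
apply F[25]=+0.164 → step 26: x=-0.047, v=-0.022, θ=0.008, ω=-0.002
apply F[26]=+0.158 → step 27: x=-0.048, v=-0.020, θ=0.008, ω=-0.004
apply F[27]=+0.152 → step 28: x=-0.048, v=-0.017, θ=0.008, ω=-0.005
apply F[28]=+0.145 → step 29: x=-0.048, v=-0.015, θ=0.008, ω=-0.006
apply F[29]=+0.140 → step 30: x=-0.049, v=-0.013, θ=0.008, ω=-0.007
apply F[30]=+0.134 → step 31: x=-0.049, v=-0.011, θ=0.008, ω=-0.008
apply F[31]=+0.128 → step 32: x=-0.049, v=-0.009, θ=0.008, ω=-0.009
apply F[32]=+0.124 → step 33: x=-0.049, v=-0.007, θ=0.008, ω=-0.009
apply F[33]=+0.118 → step 34: x=-0.049, v=-0.005, θ=0.007, ω=-0.009
apply F[34]=+0.114 → step 35: x=-0.049, v=-0.004, θ=0.007, ω=-0.010
apply F[35]=+0.109 → step 36: x=-0.049, v=-0.002, θ=0.007, ω=-0.010
max |θ| = 0.043 ≤ 0.077 over all 37 states.

Answer: never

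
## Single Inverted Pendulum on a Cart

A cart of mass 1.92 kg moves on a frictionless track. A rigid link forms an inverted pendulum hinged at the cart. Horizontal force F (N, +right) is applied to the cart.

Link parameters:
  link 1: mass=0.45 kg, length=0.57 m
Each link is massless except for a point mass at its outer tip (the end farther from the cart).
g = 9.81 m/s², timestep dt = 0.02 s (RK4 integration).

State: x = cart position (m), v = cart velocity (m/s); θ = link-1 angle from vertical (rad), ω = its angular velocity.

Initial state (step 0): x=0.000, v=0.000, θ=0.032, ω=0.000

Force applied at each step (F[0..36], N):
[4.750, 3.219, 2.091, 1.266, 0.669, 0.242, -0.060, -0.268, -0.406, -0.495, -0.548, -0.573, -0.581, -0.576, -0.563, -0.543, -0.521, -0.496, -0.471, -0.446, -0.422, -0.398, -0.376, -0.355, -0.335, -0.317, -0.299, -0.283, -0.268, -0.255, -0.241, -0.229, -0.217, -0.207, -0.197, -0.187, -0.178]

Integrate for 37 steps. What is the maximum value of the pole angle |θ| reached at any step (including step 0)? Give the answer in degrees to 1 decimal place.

apply F[0]=+4.750 → step 1: x=0.000, v=0.048, θ=0.031, ω=-0.073
apply F[1]=+3.219 → step 2: x=0.002, v=0.080, θ=0.029, ω=-0.119
apply F[2]=+2.091 → step 3: x=0.004, v=0.101, θ=0.027, ω=-0.145
apply F[3]=+1.266 → step 4: x=0.006, v=0.113, θ=0.024, ω=-0.158
apply F[4]=+0.669 → step 5: x=0.008, v=0.119, θ=0.020, ω=-0.161
apply F[5]=+0.242 → step 6: x=0.010, v=0.120, θ=0.017, ω=-0.157
apply F[6]=-0.060 → step 7: x=0.013, v=0.119, θ=0.014, ω=-0.149
apply F[7]=-0.268 → step 8: x=0.015, v=0.116, θ=0.011, ω=-0.139
apply F[8]=-0.406 → step 9: x=0.017, v=0.111, θ=0.009, ω=-0.127
apply F[9]=-0.495 → step 10: x=0.020, v=0.105, θ=0.006, ω=-0.115
apply F[10]=-0.548 → step 11: x=0.022, v=0.099, θ=0.004, ω=-0.103
apply F[11]=-0.573 → step 12: x=0.024, v=0.093, θ=0.002, ω=-0.091
apply F[12]=-0.581 → step 13: x=0.025, v=0.087, θ=0.000, ω=-0.080
apply F[13]=-0.576 → step 14: x=0.027, v=0.081, θ=-0.001, ω=-0.069
apply F[14]=-0.563 → step 15: x=0.029, v=0.075, θ=-0.002, ω=-0.060
apply F[15]=-0.543 → step 16: x=0.030, v=0.070, θ=-0.003, ω=-0.051
apply F[16]=-0.521 → step 17: x=0.031, v=0.065, θ=-0.004, ω=-0.043
apply F[17]=-0.496 → step 18: x=0.033, v=0.060, θ=-0.005, ω=-0.036
apply F[18]=-0.471 → step 19: x=0.034, v=0.055, θ=-0.006, ω=-0.030
apply F[19]=-0.446 → step 20: x=0.035, v=0.051, θ=-0.006, ω=-0.024
apply F[20]=-0.422 → step 21: x=0.036, v=0.047, θ=-0.007, ω=-0.020
apply F[21]=-0.398 → step 22: x=0.037, v=0.043, θ=-0.007, ω=-0.015
apply F[22]=-0.376 → step 23: x=0.038, v=0.039, θ=-0.007, ω=-0.011
apply F[23]=-0.355 → step 24: x=0.038, v=0.036, θ=-0.008, ω=-0.008
apply F[24]=-0.335 → step 25: x=0.039, v=0.033, θ=-0.008, ω=-0.005
apply F[25]=-0.317 → step 26: x=0.040, v=0.030, θ=-0.008, ω=-0.003
apply F[26]=-0.299 → step 27: x=0.040, v=0.027, θ=-0.008, ω=-0.001
apply F[27]=-0.283 → step 28: x=0.041, v=0.024, θ=-0.008, ω=0.001
apply F[28]=-0.268 → step 29: x=0.041, v=0.022, θ=-0.008, ω=0.003
apply F[29]=-0.255 → step 30: x=0.042, v=0.020, θ=-0.008, ω=0.004
apply F[30]=-0.241 → step 31: x=0.042, v=0.018, θ=-0.008, ω=0.005
apply F[31]=-0.229 → step 32: x=0.042, v=0.015, θ=-0.008, ω=0.006
apply F[32]=-0.217 → step 33: x=0.043, v=0.014, θ=-0.007, ω=0.007
apply F[33]=-0.207 → step 34: x=0.043, v=0.012, θ=-0.007, ω=0.007
apply F[34]=-0.197 → step 35: x=0.043, v=0.010, θ=-0.007, ω=0.008
apply F[35]=-0.187 → step 36: x=0.043, v=0.008, θ=-0.007, ω=0.008
apply F[36]=-0.178 → step 37: x=0.043, v=0.007, θ=-0.007, ω=0.009
Max |angle| over trajectory = 0.032 rad = 1.8°.

Answer: 1.8°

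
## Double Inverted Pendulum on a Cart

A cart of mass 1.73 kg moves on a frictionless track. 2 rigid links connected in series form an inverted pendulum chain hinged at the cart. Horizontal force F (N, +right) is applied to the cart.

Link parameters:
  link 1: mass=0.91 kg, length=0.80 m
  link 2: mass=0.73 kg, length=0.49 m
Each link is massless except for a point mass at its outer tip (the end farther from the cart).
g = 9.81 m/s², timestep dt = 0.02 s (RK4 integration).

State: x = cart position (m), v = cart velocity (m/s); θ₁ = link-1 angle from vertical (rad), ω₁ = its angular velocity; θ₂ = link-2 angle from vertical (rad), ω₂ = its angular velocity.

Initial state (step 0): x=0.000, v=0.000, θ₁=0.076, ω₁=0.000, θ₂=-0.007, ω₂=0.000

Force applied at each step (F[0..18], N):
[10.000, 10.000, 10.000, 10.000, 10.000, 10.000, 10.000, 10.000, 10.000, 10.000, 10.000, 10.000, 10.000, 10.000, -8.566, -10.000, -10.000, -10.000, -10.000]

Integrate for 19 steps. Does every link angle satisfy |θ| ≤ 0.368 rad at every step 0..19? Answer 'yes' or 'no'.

apply F[0]=+10.000 → step 1: x=0.001, v=0.101, θ₁=0.075, ω₁=-0.091, θ₂=-0.008, ω₂=-0.062
apply F[1]=+10.000 → step 2: x=0.004, v=0.203, θ₁=0.072, ω₁=-0.183, θ₂=-0.009, ω₂=-0.123
apply F[2]=+10.000 → step 3: x=0.009, v=0.305, θ₁=0.068, ω₁=-0.277, θ₂=-0.013, ω₂=-0.182
apply F[3]=+10.000 → step 4: x=0.016, v=0.408, θ₁=0.061, ω₁=-0.374, θ₂=-0.017, ω₂=-0.241
apply F[4]=+10.000 → step 5: x=0.025, v=0.513, θ₁=0.053, ω₁=-0.476, θ₂=-0.022, ω₂=-0.296
apply F[5]=+10.000 → step 6: x=0.037, v=0.620, θ₁=0.042, ω₁=-0.583, θ₂=-0.029, ω₂=-0.348
apply F[6]=+10.000 → step 7: x=0.050, v=0.729, θ₁=0.029, ω₁=-0.698, θ₂=-0.036, ω₂=-0.397
apply F[7]=+10.000 → step 8: x=0.066, v=0.841, θ₁=0.014, ω₁=-0.820, θ₂=-0.044, ω₂=-0.440
apply F[8]=+10.000 → step 9: x=0.084, v=0.955, θ₁=-0.003, ω₁=-0.952, θ₂=-0.054, ω₂=-0.476
apply F[9]=+10.000 → step 10: x=0.104, v=1.073, θ₁=-0.024, ω₁=-1.095, θ₂=-0.063, ω₂=-0.506
apply F[10]=+10.000 → step 11: x=0.127, v=1.194, θ₁=-0.047, ω₁=-1.249, θ₂=-0.074, ω₂=-0.526
apply F[11]=+10.000 → step 12: x=0.152, v=1.319, θ₁=-0.074, ω₁=-1.417, θ₂=-0.084, ω₂=-0.537
apply F[12]=+10.000 → step 13: x=0.180, v=1.447, θ₁=-0.104, ω₁=-1.597, θ₂=-0.095, ω₂=-0.538
apply F[13]=+10.000 → step 14: x=0.210, v=1.577, θ₁=-0.138, ω₁=-1.792, θ₂=-0.106, ω₂=-0.528
apply F[14]=-8.566 → step 15: x=0.241, v=1.501, θ₁=-0.173, ω₁=-1.742, θ₂=-0.116, ω₂=-0.503
apply F[15]=-10.000 → step 16: x=0.270, v=1.414, θ₁=-0.208, ω₁=-1.693, θ₂=-0.126, ω₂=-0.462
apply F[16]=-10.000 → step 17: x=0.297, v=1.333, θ₁=-0.241, ω₁=-1.664, θ₂=-0.135, ω₂=-0.406
apply F[17]=-10.000 → step 18: x=0.323, v=1.257, θ₁=-0.274, ω₁=-1.653, θ₂=-0.142, ω₂=-0.334
apply F[18]=-10.000 → step 19: x=0.348, v=1.185, θ₁=-0.307, ω₁=-1.661, θ₂=-0.148, ω₂=-0.248
Max |angle| over trajectory = 0.307 rad; bound = 0.368 → within bound.

Answer: yes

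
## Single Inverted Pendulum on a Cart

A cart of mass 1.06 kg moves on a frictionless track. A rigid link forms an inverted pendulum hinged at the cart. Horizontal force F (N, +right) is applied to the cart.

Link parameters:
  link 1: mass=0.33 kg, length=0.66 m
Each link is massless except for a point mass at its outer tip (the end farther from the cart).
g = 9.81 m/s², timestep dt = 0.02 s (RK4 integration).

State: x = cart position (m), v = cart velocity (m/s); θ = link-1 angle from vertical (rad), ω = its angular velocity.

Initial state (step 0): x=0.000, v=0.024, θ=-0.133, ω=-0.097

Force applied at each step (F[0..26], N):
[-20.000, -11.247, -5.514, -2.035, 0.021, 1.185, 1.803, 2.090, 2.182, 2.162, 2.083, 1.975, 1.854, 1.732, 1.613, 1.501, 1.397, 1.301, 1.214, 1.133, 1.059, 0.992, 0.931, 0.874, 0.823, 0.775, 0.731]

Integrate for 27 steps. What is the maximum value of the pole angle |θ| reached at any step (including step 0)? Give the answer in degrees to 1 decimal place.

apply F[0]=-20.000 → step 1: x=-0.003, v=-0.343, θ=-0.130, ω=0.416
apply F[1]=-11.247 → step 2: x=-0.012, v=-0.547, θ=-0.119, ω=0.685
apply F[2]=-5.514 → step 3: x=-0.024, v=-0.644, θ=-0.104, ω=0.798
apply F[3]=-2.035 → step 4: x=-0.037, v=-0.677, θ=-0.088, ω=0.819
apply F[4]=+0.021 → step 5: x=-0.051, v=-0.672, θ=-0.072, ω=0.788
apply F[5]=+1.185 → step 6: x=-0.064, v=-0.646, θ=-0.057, ω=0.729
apply F[6]=+1.803 → step 7: x=-0.076, v=-0.609, θ=-0.043, ω=0.659
apply F[7]=+2.090 → step 8: x=-0.088, v=-0.568, θ=-0.030, ω=0.585
apply F[8]=+2.182 → step 9: x=-0.099, v=-0.525, θ=-0.019, ω=0.513
apply F[9]=+2.162 → step 10: x=-0.109, v=-0.483, θ=-0.010, ω=0.446
apply F[10]=+2.083 → step 11: x=-0.118, v=-0.444, θ=-0.001, ω=0.384
apply F[11]=+1.975 → step 12: x=-0.127, v=-0.406, θ=0.006, ω=0.328
apply F[12]=+1.854 → step 13: x=-0.135, v=-0.372, θ=0.012, ω=0.279
apply F[13]=+1.732 → step 14: x=-0.142, v=-0.340, θ=0.017, ω=0.235
apply F[14]=+1.613 → step 15: x=-0.148, v=-0.311, θ=0.021, ω=0.196
apply F[15]=+1.501 → step 16: x=-0.154, v=-0.284, θ=0.025, ω=0.162
apply F[16]=+1.397 → step 17: x=-0.160, v=-0.259, θ=0.028, ω=0.133
apply F[17]=+1.301 → step 18: x=-0.165, v=-0.237, θ=0.030, ω=0.107
apply F[18]=+1.214 → step 19: x=-0.169, v=-0.216, θ=0.032, ω=0.084
apply F[19]=+1.133 → step 20: x=-0.173, v=-0.196, θ=0.033, ω=0.065
apply F[20]=+1.059 → step 21: x=-0.177, v=-0.178, θ=0.035, ω=0.048
apply F[21]=+0.992 → step 22: x=-0.181, v=-0.162, θ=0.035, ω=0.033
apply F[22]=+0.931 → step 23: x=-0.184, v=-0.146, θ=0.036, ω=0.020
apply F[23]=+0.874 → step 24: x=-0.186, v=-0.132, θ=0.036, ω=0.009
apply F[24]=+0.823 → step 25: x=-0.189, v=-0.119, θ=0.036, ω=0.000
apply F[25]=+0.775 → step 26: x=-0.191, v=-0.106, θ=0.036, ω=-0.008
apply F[26]=+0.731 → step 27: x=-0.193, v=-0.095, θ=0.036, ω=-0.015
Max |angle| over trajectory = 0.133 rad = 7.6°.

Answer: 7.6°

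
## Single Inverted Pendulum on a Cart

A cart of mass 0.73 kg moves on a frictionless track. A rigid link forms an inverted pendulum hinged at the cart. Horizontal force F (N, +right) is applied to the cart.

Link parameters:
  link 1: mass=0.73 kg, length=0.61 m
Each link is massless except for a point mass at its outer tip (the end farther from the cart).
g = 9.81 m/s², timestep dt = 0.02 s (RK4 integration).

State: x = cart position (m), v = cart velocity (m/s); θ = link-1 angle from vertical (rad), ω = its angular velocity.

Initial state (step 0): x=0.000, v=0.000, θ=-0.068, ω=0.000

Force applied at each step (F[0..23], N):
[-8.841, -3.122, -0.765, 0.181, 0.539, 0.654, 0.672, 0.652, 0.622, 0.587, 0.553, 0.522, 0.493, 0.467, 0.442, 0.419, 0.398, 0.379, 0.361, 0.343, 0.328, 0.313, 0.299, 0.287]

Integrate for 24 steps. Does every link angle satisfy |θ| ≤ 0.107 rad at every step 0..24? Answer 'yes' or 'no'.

Answer: yes

Derivation:
apply F[0]=-8.841 → step 1: x=-0.002, v=-0.228, θ=-0.064, ω=0.352
apply F[1]=-3.122 → step 2: x=-0.008, v=-0.302, θ=-0.056, ω=0.453
apply F[2]=-0.765 → step 3: x=-0.014, v=-0.313, θ=-0.047, ω=0.454
apply F[3]=+0.181 → step 4: x=-0.020, v=-0.299, θ=-0.039, ω=0.418
apply F[4]=+0.539 → step 5: x=-0.026, v=-0.278, θ=-0.031, ω=0.372
apply F[5]=+0.654 → step 6: x=-0.031, v=-0.255, θ=-0.024, ω=0.325
apply F[6]=+0.672 → step 7: x=-0.036, v=-0.232, θ=-0.018, ω=0.282
apply F[7]=+0.652 → step 8: x=-0.040, v=-0.211, θ=-0.013, ω=0.243
apply F[8]=+0.622 → step 9: x=-0.044, v=-0.192, θ=-0.008, ω=0.208
apply F[9]=+0.587 → step 10: x=-0.048, v=-0.175, θ=-0.004, ω=0.178
apply F[10]=+0.553 → step 11: x=-0.051, v=-0.159, θ=-0.001, ω=0.151
apply F[11]=+0.522 → step 12: x=-0.054, v=-0.145, θ=0.002, ω=0.128
apply F[12]=+0.493 → step 13: x=-0.057, v=-0.132, θ=0.004, ω=0.108
apply F[13]=+0.467 → step 14: x=-0.060, v=-0.121, θ=0.006, ω=0.091
apply F[14]=+0.442 → step 15: x=-0.062, v=-0.110, θ=0.008, ω=0.075
apply F[15]=+0.419 → step 16: x=-0.064, v=-0.100, θ=0.009, ω=0.062
apply F[16]=+0.398 → step 17: x=-0.066, v=-0.091, θ=0.010, ω=0.050
apply F[17]=+0.379 → step 18: x=-0.068, v=-0.083, θ=0.011, ω=0.040
apply F[18]=+0.361 → step 19: x=-0.069, v=-0.075, θ=0.012, ω=0.032
apply F[19]=+0.343 → step 20: x=-0.071, v=-0.068, θ=0.013, ω=0.024
apply F[20]=+0.328 → step 21: x=-0.072, v=-0.062, θ=0.013, ω=0.018
apply F[21]=+0.313 → step 22: x=-0.073, v=-0.056, θ=0.013, ω=0.012
apply F[22]=+0.299 → step 23: x=-0.074, v=-0.050, θ=0.013, ω=0.007
apply F[23]=+0.287 → step 24: x=-0.075, v=-0.045, θ=0.014, ω=0.003
Max |angle| over trajectory = 0.068 rad; bound = 0.107 → within bound.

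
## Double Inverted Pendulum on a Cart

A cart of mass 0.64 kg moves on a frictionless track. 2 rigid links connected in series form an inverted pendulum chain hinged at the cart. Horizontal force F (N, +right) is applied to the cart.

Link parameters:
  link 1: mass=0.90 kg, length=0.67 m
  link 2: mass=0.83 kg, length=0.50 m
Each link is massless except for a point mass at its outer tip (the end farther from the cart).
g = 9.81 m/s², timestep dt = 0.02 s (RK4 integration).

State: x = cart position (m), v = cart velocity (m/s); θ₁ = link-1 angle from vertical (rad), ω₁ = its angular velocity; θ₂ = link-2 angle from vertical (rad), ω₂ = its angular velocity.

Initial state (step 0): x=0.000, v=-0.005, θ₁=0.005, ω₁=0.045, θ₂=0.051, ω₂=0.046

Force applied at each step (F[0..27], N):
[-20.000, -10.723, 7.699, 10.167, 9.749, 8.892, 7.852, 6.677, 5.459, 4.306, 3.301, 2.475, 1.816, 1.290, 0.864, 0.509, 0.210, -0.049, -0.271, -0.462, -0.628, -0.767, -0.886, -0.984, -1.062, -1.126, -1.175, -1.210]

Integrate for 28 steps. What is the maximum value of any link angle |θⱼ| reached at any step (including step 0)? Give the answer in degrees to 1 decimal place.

apply F[0]=-20.000 → step 1: x=-0.006, v=-0.634, θ₁=0.015, ω₁=0.976, θ₂=0.052, ω₂=0.077
apply F[1]=-10.723 → step 2: x=-0.023, v=-0.981, θ₁=0.040, ω₁=1.495, θ₂=0.054, ω₂=0.094
apply F[2]=+7.699 → step 3: x=-0.040, v=-0.767, θ₁=0.067, ω₁=1.192, θ₂=0.056, ω₂=0.095
apply F[3]=+10.167 → step 4: x=-0.053, v=-0.492, θ₁=0.087, ω₁=0.810, θ₂=0.058, ω₂=0.079
apply F[4]=+9.749 → step 5: x=-0.060, v=-0.241, θ₁=0.099, ω₁=0.475, θ₂=0.059, ω₂=0.050
apply F[5]=+8.892 → step 6: x=-0.063, v=-0.023, θ₁=0.106, ω₁=0.195, θ₂=0.060, ω₂=0.013
apply F[6]=+7.852 → step 7: x=-0.061, v=0.160, θ₁=0.108, ω₁=-0.032, θ₂=0.059, ω₂=-0.026
apply F[7]=+6.677 → step 8: x=-0.056, v=0.308, θ₁=0.105, ω₁=-0.206, θ₂=0.059, ω₂=-0.065
apply F[8]=+5.459 → step 9: x=-0.049, v=0.422, θ₁=0.100, ω₁=-0.332, θ₂=0.057, ω₂=-0.100
apply F[9]=+4.306 → step 10: x=-0.040, v=0.504, θ₁=0.093, ω₁=-0.415, θ₂=0.055, ω₂=-0.132
apply F[10]=+3.301 → step 11: x=-0.029, v=0.560, θ₁=0.084, ω₁=-0.463, θ₂=0.052, ω₂=-0.158
apply F[11]=+2.475 → step 12: x=-0.018, v=0.596, θ₁=0.074, ω₁=-0.485, θ₂=0.048, ω₂=-0.180
apply F[12]=+1.816 → step 13: x=-0.006, v=0.616, θ₁=0.065, ω₁=-0.489, θ₂=0.045, ω₂=-0.197
apply F[13]=+1.290 → step 14: x=0.007, v=0.625, θ₁=0.055, ω₁=-0.481, θ₂=0.040, ω₂=-0.210
apply F[14]=+0.864 → step 15: x=0.019, v=0.626, θ₁=0.045, ω₁=-0.464, θ₂=0.036, ω₂=-0.219
apply F[15]=+0.509 → step 16: x=0.032, v=0.621, θ₁=0.036, ω₁=-0.442, θ₂=0.032, ω₂=-0.224
apply F[16]=+0.210 → step 17: x=0.044, v=0.611, θ₁=0.028, ω₁=-0.417, θ₂=0.027, ω₂=-0.226
apply F[17]=-0.049 → step 18: x=0.056, v=0.597, θ₁=0.020, ω₁=-0.390, θ₂=0.023, ω₂=-0.225
apply F[18]=-0.271 → step 19: x=0.068, v=0.580, θ₁=0.012, ω₁=-0.361, θ₂=0.018, ω₂=-0.222
apply F[19]=-0.462 → step 20: x=0.079, v=0.561, θ₁=0.005, ω₁=-0.332, θ₂=0.014, ω₂=-0.216
apply F[20]=-0.628 → step 21: x=0.090, v=0.540, θ₁=-0.001, ω₁=-0.303, θ₂=0.010, ω₂=-0.209
apply F[21]=-0.767 → step 22: x=0.101, v=0.518, θ₁=-0.007, ω₁=-0.274, θ₂=0.006, ω₂=-0.200
apply F[22]=-0.886 → step 23: x=0.111, v=0.495, θ₁=-0.012, ω₁=-0.247, θ₂=0.002, ω₂=-0.191
apply F[23]=-0.984 → step 24: x=0.121, v=0.472, θ₁=-0.017, ω₁=-0.220, θ₂=-0.002, ω₂=-0.180
apply F[24]=-1.062 → step 25: x=0.130, v=0.449, θ₁=-0.021, ω₁=-0.194, θ₂=-0.006, ω₂=-0.169
apply F[25]=-1.126 → step 26: x=0.139, v=0.426, θ₁=-0.024, ω₁=-0.171, θ₂=-0.009, ω₂=-0.158
apply F[26]=-1.175 → step 27: x=0.147, v=0.403, θ₁=-0.028, ω₁=-0.148, θ₂=-0.012, ω₂=-0.146
apply F[27]=-1.210 → step 28: x=0.155, v=0.380, θ₁=-0.030, ω₁=-0.127, θ₂=-0.015, ω₂=-0.134
Max |angle| over trajectory = 0.108 rad = 6.2°.

Answer: 6.2°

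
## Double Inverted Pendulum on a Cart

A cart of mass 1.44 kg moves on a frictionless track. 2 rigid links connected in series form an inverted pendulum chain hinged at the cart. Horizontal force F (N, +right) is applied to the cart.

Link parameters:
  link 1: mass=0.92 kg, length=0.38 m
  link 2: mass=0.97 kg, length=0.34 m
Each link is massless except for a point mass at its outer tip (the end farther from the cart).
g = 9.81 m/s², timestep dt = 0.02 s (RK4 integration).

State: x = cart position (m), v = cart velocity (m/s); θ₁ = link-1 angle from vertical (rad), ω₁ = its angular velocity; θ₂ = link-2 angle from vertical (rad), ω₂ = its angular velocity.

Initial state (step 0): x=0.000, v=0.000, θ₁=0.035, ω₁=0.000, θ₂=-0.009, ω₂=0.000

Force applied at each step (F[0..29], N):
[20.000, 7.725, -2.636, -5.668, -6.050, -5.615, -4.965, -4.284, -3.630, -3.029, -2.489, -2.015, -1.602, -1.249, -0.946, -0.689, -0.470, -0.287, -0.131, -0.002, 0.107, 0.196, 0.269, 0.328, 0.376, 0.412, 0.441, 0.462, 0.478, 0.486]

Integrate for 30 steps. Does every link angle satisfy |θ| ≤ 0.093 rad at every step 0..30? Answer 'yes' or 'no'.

apply F[0]=+20.000 → step 1: x=0.003, v=0.269, θ₁=0.028, ω₁=-0.667, θ₂=-0.010, ω₂=-0.052
apply F[1]=+7.725 → step 2: x=0.009, v=0.371, θ₁=0.013, ω₁=-0.908, θ₂=-0.011, ω₂=-0.088
apply F[2]=-2.636 → step 3: x=0.016, v=0.333, θ₁=-0.004, ω₁=-0.798, θ₂=-0.013, ω₂=-0.106
apply F[3]=-5.668 → step 4: x=0.022, v=0.258, θ₁=-0.018, ω₁=-0.604, θ₂=-0.015, ω₂=-0.109
apply F[4]=-6.050 → step 5: x=0.026, v=0.180, θ₁=-0.029, ω₁=-0.415, θ₂=-0.017, ω₂=-0.100
apply F[5]=-5.615 → step 6: x=0.029, v=0.110, θ₁=-0.035, ω₁=-0.256, θ₂=-0.019, ω₂=-0.083
apply F[6]=-4.965 → step 7: x=0.031, v=0.051, θ₁=-0.039, ω₁=-0.129, θ₂=-0.021, ω₂=-0.062
apply F[7]=-4.284 → step 8: x=0.031, v=0.002, θ₁=-0.041, ω₁=-0.031, θ₂=-0.022, ω₂=-0.040
apply F[8]=-3.630 → step 9: x=0.031, v=-0.038, θ₁=-0.041, ω₁=0.042, θ₂=-0.022, ω₂=-0.017
apply F[9]=-3.029 → step 10: x=0.030, v=-0.070, θ₁=-0.039, ω₁=0.095, θ₂=-0.022, ω₂=0.004
apply F[10]=-2.489 → step 11: x=0.028, v=-0.095, θ₁=-0.037, ω₁=0.132, θ₂=-0.022, ω₂=0.023
apply F[11]=-2.015 → step 12: x=0.026, v=-0.113, θ₁=-0.034, ω₁=0.155, θ₂=-0.021, ω₂=0.040
apply F[12]=-1.602 → step 13: x=0.024, v=-0.127, θ₁=-0.031, ω₁=0.169, θ₂=-0.020, ω₂=0.054
apply F[13]=-1.249 → step 14: x=0.021, v=-0.137, θ₁=-0.027, ω₁=0.174, θ₂=-0.019, ω₂=0.065
apply F[14]=-0.946 → step 15: x=0.018, v=-0.144, θ₁=-0.024, ω₁=0.174, θ₂=-0.018, ω₂=0.073
apply F[15]=-0.689 → step 16: x=0.015, v=-0.148, θ₁=-0.021, ω₁=0.170, θ₂=-0.016, ω₂=0.079
apply F[16]=-0.470 → step 17: x=0.013, v=-0.149, θ₁=-0.017, ω₁=0.163, θ₂=-0.015, ω₂=0.083
apply F[17]=-0.287 → step 18: x=0.010, v=-0.149, θ₁=-0.014, ω₁=0.154, θ₂=-0.013, ω₂=0.086
apply F[18]=-0.131 → step 19: x=0.007, v=-0.148, θ₁=-0.011, ω₁=0.144, θ₂=-0.011, ω₂=0.086
apply F[19]=-0.002 → step 20: x=0.004, v=-0.145, θ₁=-0.008, ω₁=0.133, θ₂=-0.009, ω₂=0.085
apply F[20]=+0.107 → step 21: x=0.001, v=-0.142, θ₁=-0.006, ω₁=0.121, θ₂=-0.008, ω₂=0.083
apply F[21]=+0.196 → step 22: x=-0.002, v=-0.138, θ₁=-0.003, ω₁=0.110, θ₂=-0.006, ω₂=0.080
apply F[22]=+0.269 → step 23: x=-0.005, v=-0.134, θ₁=-0.001, ω₁=0.099, θ₂=-0.005, ω₂=0.077
apply F[23]=+0.328 → step 24: x=-0.007, v=-0.129, θ₁=0.001, ω₁=0.088, θ₂=-0.003, ω₂=0.073
apply F[24]=+0.376 → step 25: x=-0.010, v=-0.124, θ₁=0.002, ω₁=0.078, θ₂=-0.002, ω₂=0.068
apply F[25]=+0.412 → step 26: x=-0.012, v=-0.119, θ₁=0.004, ω₁=0.069, θ₂=-0.000, ω₂=0.064
apply F[26]=+0.441 → step 27: x=-0.015, v=-0.114, θ₁=0.005, ω₁=0.060, θ₂=0.001, ω₂=0.059
apply F[27]=+0.462 → step 28: x=-0.017, v=-0.109, θ₁=0.006, ω₁=0.052, θ₂=0.002, ω₂=0.054
apply F[28]=+0.478 → step 29: x=-0.019, v=-0.104, θ₁=0.007, ω₁=0.045, θ₂=0.003, ω₂=0.049
apply F[29]=+0.486 → step 30: x=-0.021, v=-0.100, θ₁=0.008, ω₁=0.038, θ₂=0.004, ω₂=0.044
Max |angle| over trajectory = 0.041 rad; bound = 0.093 → within bound.

Answer: yes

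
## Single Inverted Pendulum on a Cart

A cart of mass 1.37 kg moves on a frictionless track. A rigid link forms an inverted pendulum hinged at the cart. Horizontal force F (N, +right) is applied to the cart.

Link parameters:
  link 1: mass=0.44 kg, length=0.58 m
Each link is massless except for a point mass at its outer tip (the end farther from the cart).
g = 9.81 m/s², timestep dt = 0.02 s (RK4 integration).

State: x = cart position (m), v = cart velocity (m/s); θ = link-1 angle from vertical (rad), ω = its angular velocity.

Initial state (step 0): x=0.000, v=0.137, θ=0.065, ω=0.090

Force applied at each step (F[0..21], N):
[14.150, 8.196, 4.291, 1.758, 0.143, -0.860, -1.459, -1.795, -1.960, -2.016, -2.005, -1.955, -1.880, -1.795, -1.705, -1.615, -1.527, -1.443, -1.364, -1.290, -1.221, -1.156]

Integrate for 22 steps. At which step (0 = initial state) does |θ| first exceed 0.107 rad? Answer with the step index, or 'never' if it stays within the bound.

Answer: never

Derivation:
apply F[0]=+14.150 → step 1: x=0.005, v=0.339, θ=0.064, ω=-0.236
apply F[1]=+8.196 → step 2: x=0.013, v=0.455, θ=0.057, ω=-0.415
apply F[2]=+4.291 → step 3: x=0.022, v=0.514, θ=0.048, ω=-0.499
apply F[3]=+1.758 → step 4: x=0.033, v=0.537, θ=0.038, ω=-0.524
apply F[4]=+0.143 → step 5: x=0.044, v=0.537, θ=0.027, ω=-0.513
apply F[5]=-0.860 → step 6: x=0.054, v=0.523, θ=0.017, ω=-0.482
apply F[6]=-1.459 → step 7: x=0.065, v=0.501, θ=0.008, ω=-0.439
apply F[7]=-1.795 → step 8: x=0.074, v=0.475, θ=-0.000, ω=-0.392
apply F[8]=-1.960 → step 9: x=0.083, v=0.447, θ=-0.008, ω=-0.345
apply F[9]=-2.016 → step 10: x=0.092, v=0.418, θ=-0.014, ω=-0.299
apply F[10]=-2.005 → step 11: x=0.100, v=0.390, θ=-0.019, ω=-0.256
apply F[11]=-1.955 → step 12: x=0.108, v=0.362, θ=-0.024, ω=-0.217
apply F[12]=-1.880 → step 13: x=0.115, v=0.337, θ=-0.028, ω=-0.181
apply F[13]=-1.795 → step 14: x=0.121, v=0.312, θ=-0.031, ω=-0.149
apply F[14]=-1.705 → step 15: x=0.127, v=0.289, θ=-0.034, ω=-0.121
apply F[15]=-1.615 → step 16: x=0.133, v=0.268, θ=-0.036, ω=-0.096
apply F[16]=-1.527 → step 17: x=0.138, v=0.248, θ=-0.038, ω=-0.074
apply F[17]=-1.443 → step 18: x=0.143, v=0.230, θ=-0.039, ω=-0.055
apply F[18]=-1.364 → step 19: x=0.147, v=0.212, θ=-0.040, ω=-0.039
apply F[19]=-1.290 → step 20: x=0.151, v=0.196, θ=-0.041, ω=-0.025
apply F[20]=-1.221 → step 21: x=0.155, v=0.181, θ=-0.041, ω=-0.012
apply F[21]=-1.156 → step 22: x=0.158, v=0.166, θ=-0.041, ω=-0.002
max |θ| = 0.065 ≤ 0.107 over all 23 states.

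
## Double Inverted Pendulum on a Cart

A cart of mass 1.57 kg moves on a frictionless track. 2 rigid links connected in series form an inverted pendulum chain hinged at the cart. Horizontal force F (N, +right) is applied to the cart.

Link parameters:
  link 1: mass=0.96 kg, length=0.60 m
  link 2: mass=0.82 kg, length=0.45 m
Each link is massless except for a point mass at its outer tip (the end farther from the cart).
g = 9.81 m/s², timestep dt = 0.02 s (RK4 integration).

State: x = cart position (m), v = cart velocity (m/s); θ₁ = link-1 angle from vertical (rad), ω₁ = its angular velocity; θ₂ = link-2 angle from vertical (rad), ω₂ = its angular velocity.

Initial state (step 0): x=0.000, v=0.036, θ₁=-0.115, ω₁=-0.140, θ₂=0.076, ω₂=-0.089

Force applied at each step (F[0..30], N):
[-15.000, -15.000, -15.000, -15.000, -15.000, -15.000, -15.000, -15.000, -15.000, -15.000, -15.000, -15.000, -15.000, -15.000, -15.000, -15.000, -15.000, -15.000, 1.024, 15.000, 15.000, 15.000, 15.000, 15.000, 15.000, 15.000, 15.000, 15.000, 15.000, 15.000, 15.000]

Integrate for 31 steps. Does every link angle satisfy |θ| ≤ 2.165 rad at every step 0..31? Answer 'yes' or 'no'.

apply F[0]=-15.000 → step 1: x=-0.001, v=-0.128, θ₁=-0.116, ω₁=0.038, θ₂=0.076, ω₂=0.074
apply F[1]=-15.000 → step 2: x=-0.005, v=-0.292, θ₁=-0.113, ω₁=0.217, θ₂=0.079, ω₂=0.236
apply F[2]=-15.000 → step 3: x=-0.013, v=-0.457, θ₁=-0.107, ω₁=0.401, θ₂=0.085, ω₂=0.398
apply F[3]=-15.000 → step 4: x=-0.023, v=-0.625, θ₁=-0.097, ω₁=0.591, θ₂=0.095, ω₂=0.558
apply F[4]=-15.000 → step 5: x=-0.038, v=-0.796, θ₁=-0.084, ω₁=0.793, θ₂=0.108, ω₂=0.712
apply F[5]=-15.000 → step 6: x=-0.055, v=-0.971, θ₁=-0.066, ω₁=1.010, θ₂=0.123, ω₂=0.861
apply F[6]=-15.000 → step 7: x=-0.076, v=-1.151, θ₁=-0.043, ω₁=1.245, θ₂=0.142, ω₂=1.000
apply F[7]=-15.000 → step 8: x=-0.101, v=-1.336, θ₁=-0.016, ω₁=1.502, θ₂=0.163, ω₂=1.127
apply F[8]=-15.000 → step 9: x=-0.130, v=-1.527, θ₁=0.017, ω₁=1.785, θ₂=0.187, ω₂=1.237
apply F[9]=-15.000 → step 10: x=-0.162, v=-1.723, θ₁=0.056, ω₁=2.095, θ₂=0.213, ω₂=1.327
apply F[10]=-15.000 → step 11: x=-0.199, v=-1.924, θ₁=0.101, ω₁=2.433, θ₂=0.240, ω₂=1.393
apply F[11]=-15.000 → step 12: x=-0.239, v=-2.126, θ₁=0.153, ω₁=2.796, θ₂=0.268, ω₂=1.434
apply F[12]=-15.000 → step 13: x=-0.284, v=-2.325, θ₁=0.213, ω₁=3.178, θ₂=0.297, ω₂=1.451
apply F[13]=-15.000 → step 14: x=-0.332, v=-2.516, θ₁=0.281, ω₁=3.566, θ₂=0.326, ω₂=1.451
apply F[14]=-15.000 → step 15: x=-0.384, v=-2.690, θ₁=0.356, ω₁=3.946, θ₂=0.355, ω₂=1.448
apply F[15]=-15.000 → step 16: x=-0.440, v=-2.841, θ₁=0.438, ω₁=4.301, θ₂=0.384, ω₂=1.459
apply F[16]=-15.000 → step 17: x=-0.498, v=-2.964, θ₁=0.528, ω₁=4.616, θ₂=0.414, ω₂=1.504
apply F[17]=-15.000 → step 18: x=-0.558, v=-3.055, θ₁=0.623, ω₁=4.885, θ₂=0.445, ω₂=1.602
apply F[18]=+1.024 → step 19: x=-0.618, v=-2.975, θ₁=0.721, ω₁=4.953, θ₂=0.477, ω₂=1.683
apply F[19]=+15.000 → step 20: x=-0.676, v=-2.769, θ₁=0.820, ω₁=4.923, θ₂=0.511, ω₂=1.704
apply F[20]=+15.000 → step 21: x=-0.729, v=-2.563, θ₁=0.918, ω₁=4.936, θ₂=0.546, ω₂=1.728
apply F[21]=+15.000 → step 22: x=-0.778, v=-2.353, θ₁=1.017, ω₁=4.989, θ₂=0.580, ω₂=1.760
apply F[22]=+15.000 → step 23: x=-0.823, v=-2.136, θ₁=1.118, ω₁=5.076, θ₂=0.616, ω₂=1.809
apply F[23]=+15.000 → step 24: x=-0.864, v=-1.909, θ₁=1.221, ω₁=5.195, θ₂=0.653, ω₂=1.882
apply F[24]=+15.000 → step 25: x=-0.900, v=-1.668, θ₁=1.326, ω₁=5.345, θ₂=0.692, ω₂=1.989
apply F[25]=+15.000 → step 26: x=-0.930, v=-1.411, θ₁=1.435, ω₁=5.526, θ₂=0.733, ω₂=2.140
apply F[26]=+15.000 → step 27: x=-0.956, v=-1.135, θ₁=1.547, ω₁=5.738, θ₂=0.778, ω₂=2.349
apply F[27]=+15.000 → step 28: x=-0.976, v=-0.836, θ₁=1.664, ω₁=5.984, θ₂=0.827, ω₂=2.632
apply F[28]=+15.000 → step 29: x=-0.989, v=-0.511, θ₁=1.787, ω₁=6.265, θ₂=0.884, ω₂=3.010
apply F[29]=+15.000 → step 30: x=-0.996, v=-0.156, θ₁=1.915, ω₁=6.582, θ₂=0.949, ω₂=3.510
apply F[30]=+15.000 → step 31: x=-0.995, v=0.232, θ₁=2.050, ω₁=6.932, θ₂=1.025, ω₂=4.166
Max |angle| over trajectory = 2.050 rad; bound = 2.165 → within bound.

Answer: yes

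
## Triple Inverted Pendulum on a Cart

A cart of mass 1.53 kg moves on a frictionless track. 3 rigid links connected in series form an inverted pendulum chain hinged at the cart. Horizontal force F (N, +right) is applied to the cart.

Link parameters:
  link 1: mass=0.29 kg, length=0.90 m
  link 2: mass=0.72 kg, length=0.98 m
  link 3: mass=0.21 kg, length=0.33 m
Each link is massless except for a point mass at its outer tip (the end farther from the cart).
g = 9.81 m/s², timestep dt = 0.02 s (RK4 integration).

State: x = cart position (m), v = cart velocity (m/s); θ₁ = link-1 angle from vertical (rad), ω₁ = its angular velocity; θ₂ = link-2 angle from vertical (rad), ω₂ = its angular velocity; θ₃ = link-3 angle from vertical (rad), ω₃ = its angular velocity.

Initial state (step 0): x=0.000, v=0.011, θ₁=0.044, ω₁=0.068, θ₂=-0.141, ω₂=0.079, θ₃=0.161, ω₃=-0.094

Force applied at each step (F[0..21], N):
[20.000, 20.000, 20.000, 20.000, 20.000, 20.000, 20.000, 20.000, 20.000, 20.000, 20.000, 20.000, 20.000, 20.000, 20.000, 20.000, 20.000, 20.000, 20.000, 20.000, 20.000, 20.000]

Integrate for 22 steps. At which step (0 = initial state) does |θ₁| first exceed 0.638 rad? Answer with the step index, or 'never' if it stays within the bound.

Answer: 19

Derivation:
apply F[0]=+20.000 → step 1: x=0.003, v=0.266, θ₁=0.044, ω₁=-0.088, θ₂=-0.141, ω₂=-0.081, θ₃=0.161, ω₃=0.115
apply F[1]=+20.000 → step 2: x=0.011, v=0.521, θ₁=0.040, ω₁=-0.245, θ₂=-0.144, ω₂=-0.240, θ₃=0.166, ω₃=0.324
apply F[2]=+20.000 → step 3: x=0.024, v=0.777, θ₁=0.034, ω₁=-0.407, θ₂=-0.151, ω₂=-0.397, θ₃=0.174, ω₃=0.537
apply F[3]=+20.000 → step 4: x=0.042, v=1.035, θ₁=0.024, ω₁=-0.577, θ₂=-0.160, ω₂=-0.548, θ₃=0.187, ω₃=0.752
apply F[4]=+20.000 → step 5: x=0.065, v=1.294, θ₁=0.011, ω₁=-0.758, θ₂=-0.172, ω₂=-0.692, θ₃=0.204, ω₃=0.971
apply F[5]=+20.000 → step 6: x=0.094, v=1.555, θ₁=-0.006, ω₁=-0.954, θ₂=-0.188, ω₂=-0.826, θ₃=0.226, ω₃=1.191
apply F[6]=+20.000 → step 7: x=0.127, v=1.818, θ₁=-0.027, ω₁=-1.166, θ₂=-0.205, ω₂=-0.947, θ₃=0.252, ω₃=1.406
apply F[7]=+20.000 → step 8: x=0.166, v=2.083, θ₁=-0.053, ω₁=-1.399, θ₂=-0.225, ω₂=-1.050, θ₃=0.282, ω₃=1.611
apply F[8]=+20.000 → step 9: x=0.211, v=2.350, θ₁=-0.084, ω₁=-1.655, θ₂=-0.247, ω₂=-1.132, θ₃=0.316, ω₃=1.793
apply F[9]=+20.000 → step 10: x=0.260, v=2.618, θ₁=-0.119, ω₁=-1.936, θ₂=-0.271, ω₂=-1.190, θ₃=0.354, ω₃=1.938
apply F[10]=+20.000 → step 11: x=0.315, v=2.884, θ₁=-0.161, ω₁=-2.240, θ₂=-0.295, ω₂=-1.221, θ₃=0.393, ω₃=2.028
apply F[11]=+20.000 → step 12: x=0.376, v=3.148, θ₁=-0.209, ω₁=-2.565, θ₂=-0.319, ω₂=-1.225, θ₃=0.434, ω₃=2.041
apply F[12]=+20.000 → step 13: x=0.441, v=3.404, θ₁=-0.264, ω₁=-2.904, θ₂=-0.344, ω₂=-1.206, θ₃=0.474, ω₃=1.953
apply F[13]=+20.000 → step 14: x=0.512, v=3.650, θ₁=-0.325, ω₁=-3.243, θ₂=-0.367, ω₂=-1.174, θ₃=0.511, ω₃=1.741
apply F[14]=+20.000 → step 15: x=0.587, v=3.880, θ₁=-0.393, ω₁=-3.567, θ₂=-0.391, ω₂=-1.146, θ₃=0.543, ω₃=1.390
apply F[15]=+20.000 → step 16: x=0.667, v=4.090, θ₁=-0.468, ω₁=-3.853, θ₂=-0.413, ω₂=-1.142, θ₃=0.566, ω₃=0.898
apply F[16]=+20.000 → step 17: x=0.750, v=4.277, θ₁=-0.547, ω₁=-4.086, θ₂=-0.437, ω₂=-1.184, θ₃=0.578, ω₃=0.283
apply F[17]=+20.000 → step 18: x=0.838, v=4.443, θ₁=-0.631, ω₁=-4.255, θ₂=-0.461, ω₂=-1.287, θ₃=0.577, ω₃=-0.425
apply F[18]=+20.000 → step 19: x=0.928, v=4.588, θ₁=-0.717, ω₁=-4.358, θ₂=-0.488, ω₂=-1.455, θ₃=0.561, ω₃=-1.189
apply F[19]=+20.000 → step 20: x=1.021, v=4.717, θ₁=-0.805, ω₁=-4.400, θ₂=-0.520, ω₂=-1.685, θ₃=0.529, ω₃=-1.981
apply F[20]=+20.000 → step 21: x=1.117, v=4.832, θ₁=-0.893, ω₁=-4.390, θ₂=-0.556, ω₂=-1.968, θ₃=0.481, ω₃=-2.782
apply F[21]=+20.000 → step 22: x=1.214, v=4.936, θ₁=-0.980, ω₁=-4.333, θ₂=-0.599, ω₂=-2.294, θ₃=0.418, ω₃=-3.588
|θ₁| = 0.717 > 0.638 first at step 19.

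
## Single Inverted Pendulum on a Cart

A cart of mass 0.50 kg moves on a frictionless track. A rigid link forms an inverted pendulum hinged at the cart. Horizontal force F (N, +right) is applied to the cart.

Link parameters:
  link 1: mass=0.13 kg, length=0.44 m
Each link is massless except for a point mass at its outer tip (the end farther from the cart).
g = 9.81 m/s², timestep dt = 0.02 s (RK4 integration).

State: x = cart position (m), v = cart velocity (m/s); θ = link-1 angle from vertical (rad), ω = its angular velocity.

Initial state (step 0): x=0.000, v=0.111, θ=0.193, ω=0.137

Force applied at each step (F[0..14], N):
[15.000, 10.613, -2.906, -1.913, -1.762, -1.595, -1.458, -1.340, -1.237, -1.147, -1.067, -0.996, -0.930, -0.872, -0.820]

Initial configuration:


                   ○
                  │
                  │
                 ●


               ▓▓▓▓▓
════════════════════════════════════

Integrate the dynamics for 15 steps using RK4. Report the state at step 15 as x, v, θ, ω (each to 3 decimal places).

Answer: x=0.198, v=0.380, θ=-0.050, ω=-0.186

Derivation:
apply F[0]=+15.000 → step 1: x=0.008, v=0.696, θ=0.184, ω=-1.085
apply F[1]=+10.613 → step 2: x=0.026, v=1.110, θ=0.153, ω=-1.936
apply F[2]=-2.906 → step 3: x=0.047, v=0.989, θ=0.118, ω=-1.603
apply F[3]=-1.913 → step 4: x=0.066, v=0.908, θ=0.088, ω=-1.374
apply F[4]=-1.762 → step 5: x=0.083, v=0.834, θ=0.063, ω=-1.173
apply F[5]=-1.595 → step 6: x=0.099, v=0.767, θ=0.041, ω=-0.999
apply F[6]=-1.458 → step 7: x=0.114, v=0.708, θ=0.023, ω=-0.849
apply F[7]=-1.340 → step 8: x=0.128, v=0.653, θ=0.007, ω=-0.719
apply F[8]=-1.237 → step 9: x=0.140, v=0.604, θ=-0.006, ω=-0.607
apply F[9]=-1.147 → step 10: x=0.152, v=0.558, θ=-0.017, ω=-0.509
apply F[10]=-1.067 → step 11: x=0.163, v=0.517, θ=-0.027, ω=-0.425
apply F[11]=-0.996 → step 12: x=0.173, v=0.479, θ=-0.035, ω=-0.352
apply F[12]=-0.930 → step 13: x=0.182, v=0.443, θ=-0.041, ω=-0.288
apply F[13]=-0.872 → step 14: x=0.191, v=0.411, θ=-0.046, ω=-0.234
apply F[14]=-0.820 → step 15: x=0.198, v=0.380, θ=-0.050, ω=-0.186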